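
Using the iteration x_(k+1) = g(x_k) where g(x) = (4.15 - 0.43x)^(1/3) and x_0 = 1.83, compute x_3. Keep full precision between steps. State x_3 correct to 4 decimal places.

1.5178

x_1 = g(1.830000) = 1.498235
x_2 = g(1.498235) = 1.519127
x_3 = g(1.519127) = 1.517828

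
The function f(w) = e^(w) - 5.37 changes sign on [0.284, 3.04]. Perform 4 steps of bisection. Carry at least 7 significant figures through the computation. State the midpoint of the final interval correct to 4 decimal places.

f(0.284000) = -4.041567, f(3.040000) = 15.535243 (opposite signs)
step 1: m = 1.662000, f(m) = -0.100160 < 0 → root in [1.662000, 3.040000]
step 2: m = 2.351000, f(m) = 5.126061 > 0 → root in [1.662000, 2.351000]
step 3: m = 2.006500, f(m) = 2.067241 > 0 → root in [1.662000, 2.006500]
step 4: m = 1.834250, f(m) = 0.890437 > 0 → root in [1.662000, 1.834250]
Midpoint of [1.662000, 1.834250] = 1.748125

1.7481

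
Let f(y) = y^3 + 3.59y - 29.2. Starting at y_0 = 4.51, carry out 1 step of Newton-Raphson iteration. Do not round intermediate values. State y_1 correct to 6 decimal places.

3.291545

f'(y) = 3y^2 + 3.59
y_0 = 4.510000: f = 78.724751, f' = 64.610300 → y_1 = 4.510000 - (78.724751)/(64.610300) = 3.291545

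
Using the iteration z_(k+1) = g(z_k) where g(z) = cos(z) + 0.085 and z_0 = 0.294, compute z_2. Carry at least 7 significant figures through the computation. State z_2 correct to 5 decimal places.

0.58941

z_1 = g(0.294000) = 1.042092
z_2 = g(1.042092) = 0.589415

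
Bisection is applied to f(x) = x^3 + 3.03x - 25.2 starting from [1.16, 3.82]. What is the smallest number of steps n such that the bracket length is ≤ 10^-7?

Initial width b − a = 3.82 − 1.16 = 2.660000.
After n steps the width is (b−a)/2^n; need (b−a)/2^n ≤ 10^-7.
So n ≥ log₂(2.660000/10^-7) = log₂(26600000.0000) ≈ 24.6649.
Hence n = 25.

25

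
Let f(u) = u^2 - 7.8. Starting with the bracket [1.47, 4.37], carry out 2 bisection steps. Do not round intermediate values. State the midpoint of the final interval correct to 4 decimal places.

f(1.470000) = -5.639100, f(4.370000) = 11.296900 (opposite signs)
step 1: m = 2.920000, f(m) = 0.726400 > 0 → root in [1.470000, 2.920000]
step 2: m = 2.195000, f(m) = -2.981975 < 0 → root in [2.195000, 2.920000]
Midpoint of [2.195000, 2.920000] = 2.557500

2.5575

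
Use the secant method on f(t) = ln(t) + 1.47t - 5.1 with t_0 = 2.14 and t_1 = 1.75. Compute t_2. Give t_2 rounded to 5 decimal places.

2.74094

f(t_0) = -1.193394, f(t_1) = -1.967884
t_2 = 1.750000 - (-1.967884)·(1.750000 - 2.140000)/(-1.967884 - (-1.193394)) = 2.740942; f(t_2) = -0.062513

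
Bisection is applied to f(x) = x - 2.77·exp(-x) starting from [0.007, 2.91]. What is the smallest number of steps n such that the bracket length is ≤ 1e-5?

Initial width b − a = 2.91 − 0.007 = 2.903000.
After n steps the width is (b−a)/2^n; need (b−a)/2^n ≤ 1e-5.
So n ≥ log₂(2.903000/1e-5) = log₂(290300.0000) ≈ 18.1472.
Hence n = 19.

19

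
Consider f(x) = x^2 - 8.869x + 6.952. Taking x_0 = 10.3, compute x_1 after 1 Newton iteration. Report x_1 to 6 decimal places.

Newton update: x ← x − f(x)/f'(x).
f'(x) = 2x - 8.869
x_0 = 10.300000: f = 21.691300, f' = 11.731000 → x_1 = 10.300000 - (21.691300)/(11.731000) = 8.450942

8.450942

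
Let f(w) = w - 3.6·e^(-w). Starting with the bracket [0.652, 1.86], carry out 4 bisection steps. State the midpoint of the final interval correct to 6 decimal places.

1.142750

f(0.652000) = -1.223610, f(1.860000) = 1.299579 (opposite signs)
step 1: m = 1.256000, f(m) = 0.230753 > 0 → root in [0.652000, 1.256000]
step 2: m = 0.954000, f(m) = -0.432710 < 0 → root in [0.954000, 1.256000]
step 3: m = 1.105000, f(m) = -0.087359 < 0 → root in [1.105000, 1.256000]
step 4: m = 1.180500, f(m) = 0.074850 > 0 → root in [1.105000, 1.180500]
Midpoint of [1.105000, 1.180500] = 1.142750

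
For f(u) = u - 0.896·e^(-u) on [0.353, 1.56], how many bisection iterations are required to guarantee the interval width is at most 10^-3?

11

Initial width b − a = 1.56 − 0.353 = 1.207000.
After n steps the width is (b−a)/2^n; need (b−a)/2^n ≤ 10^-3.
So n ≥ log₂(1.207000/10^-3) = log₂(1207.0000) ≈ 10.2372.
Hence n = 11.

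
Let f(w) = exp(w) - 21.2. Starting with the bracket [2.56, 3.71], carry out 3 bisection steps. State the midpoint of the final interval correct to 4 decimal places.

f(2.560000) = -8.264183, f(3.710000) = 19.653807 (opposite signs)
step 1: m = 3.135000, f(m) = 1.788636 > 0 → root in [2.560000, 3.135000]
step 2: m = 2.847500, f(m) = -3.955384 < 0 → root in [2.847500, 3.135000]
step 3: m = 2.991250, f(m) = -1.289445 < 0 → root in [2.991250, 3.135000]
Midpoint of [2.991250, 3.135000] = 3.063125

3.0631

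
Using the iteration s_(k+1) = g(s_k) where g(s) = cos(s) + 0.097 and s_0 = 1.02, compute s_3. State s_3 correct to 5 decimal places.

s_1 = g(1.020000) = 0.620366
s_2 = g(0.620366) = 0.910666
s_3 = g(0.910666) = 0.710220

0.71022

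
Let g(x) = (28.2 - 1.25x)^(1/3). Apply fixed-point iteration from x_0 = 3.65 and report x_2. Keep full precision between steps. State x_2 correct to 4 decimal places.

2.9088

x_1 = g(3.650000) = 2.869903
x_2 = g(2.869903) = 2.908836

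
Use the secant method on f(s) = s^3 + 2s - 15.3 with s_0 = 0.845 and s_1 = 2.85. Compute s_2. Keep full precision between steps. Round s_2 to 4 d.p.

1.8270

f(s_0) = -13.006649, f(s_1) = 13.549125
s_2 = 2.850000 - (13.549125)·(2.850000 - 0.845000)/(13.549125 - (-13.006649)) = 1.827021; f(s_2) = -5.547350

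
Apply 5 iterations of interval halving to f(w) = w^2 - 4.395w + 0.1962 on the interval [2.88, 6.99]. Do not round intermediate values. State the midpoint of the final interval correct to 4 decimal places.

4.3570

f(2.880000) = -4.167000, f(6.990000) = 18.335250 (opposite signs)
step 1: m = 4.935000, f(m) = 2.861100 > 0 → root in [2.880000, 4.935000]
step 2: m = 3.907500, f(m) = -1.708706 < 0 → root in [3.907500, 4.935000]
step 3: m = 4.421250, f(m) = 0.312258 > 0 → root in [3.907500, 4.421250]
step 4: m = 4.164375, f(m) = -0.764209 < 0 → root in [4.164375, 4.421250]
step 5: m = 4.292813, f(m) = -0.242472 < 0 → root in [4.292813, 4.421250]
Midpoint of [4.292813, 4.421250] = 4.357031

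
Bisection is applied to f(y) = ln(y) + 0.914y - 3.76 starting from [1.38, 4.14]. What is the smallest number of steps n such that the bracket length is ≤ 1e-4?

15

Initial width b − a = 4.14 − 1.38 = 2.760000.
After n steps the width is (b−a)/2^n; need (b−a)/2^n ≤ 1e-4.
So n ≥ log₂(2.760000/1e-4) = log₂(27600.0000) ≈ 14.7524.
Hence n = 15.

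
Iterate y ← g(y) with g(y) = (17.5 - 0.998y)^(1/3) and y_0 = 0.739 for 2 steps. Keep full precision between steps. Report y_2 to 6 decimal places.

y_1 = g(0.739000) = 2.559250
y_2 = g(2.559250) = 2.463242

2.463242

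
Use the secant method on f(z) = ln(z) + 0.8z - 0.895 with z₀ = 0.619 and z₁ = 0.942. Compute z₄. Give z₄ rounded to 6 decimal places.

1.053545

f(z_0) = -0.879450, f(z_1) = -0.201150
z_2 = 0.942000 - (-0.201150)·(0.942000 - 0.619000)/(-0.201150 - (-0.879450)) = 1.037786; f(z_2) = -0.027682
z_3 = 1.037786 - (-0.027682)·(1.037786 - 0.942000)/(-0.027682 - (-0.201150)) = 1.053071; f(z_3) = -0.000832
z_4 = 1.053071 - (-0.000832)·(1.053071 - 1.037786)/(-0.000832 - (-0.027682)) = 1.053545; f(z_4) = -0.000003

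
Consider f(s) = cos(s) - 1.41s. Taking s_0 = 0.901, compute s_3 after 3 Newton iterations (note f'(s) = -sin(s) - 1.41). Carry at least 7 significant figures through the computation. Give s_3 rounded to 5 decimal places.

s_0 = 0.901000: f = -0.649584, f' = -2.193948 → s_1 = 0.901000 - (-0.649584)/(-2.193948) = 0.604920
s_1 = 0.604920: f = -0.030390, f' = -1.978696 → s_2 = 0.604920 - (-0.030390)/(-1.978696) = 0.589562
s_2 = 0.589562: f = -0.000097, f' = -1.965997 → s_3 = 0.589562 - (-0.000097)/(-1.965997) = 0.589512

0.58951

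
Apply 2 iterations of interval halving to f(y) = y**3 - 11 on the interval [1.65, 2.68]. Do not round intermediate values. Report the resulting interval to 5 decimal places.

f(1.650000) = -6.507875, f(2.680000) = 8.248832 (opposite signs)
step 1: m = 2.165000, f(m) = -0.852158 < 0 → root in [2.165000, 2.680000]
step 2: m = 2.422500, f(m) = 3.216456 > 0 → root in [2.165000, 2.422500]

[2.16500, 2.42250]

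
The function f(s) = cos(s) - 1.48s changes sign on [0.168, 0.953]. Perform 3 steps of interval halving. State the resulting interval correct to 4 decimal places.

[0.5605, 0.6586]

f(0.168000) = 0.737281, f(0.953000) = -0.831200 (opposite signs)
step 1: m = 0.560500, f(m) = 0.017449 > 0 → root in [0.560500, 0.953000]
step 2: m = 0.756750, f(m) = -0.392919 < 0 → root in [0.560500, 0.756750]
step 3: m = 0.658625, f(m) = -0.183930 < 0 → root in [0.560500, 0.658625]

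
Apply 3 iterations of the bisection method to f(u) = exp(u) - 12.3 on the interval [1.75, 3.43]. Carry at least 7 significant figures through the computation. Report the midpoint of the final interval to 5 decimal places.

2.48500

f(1.750000) = -6.545397, f(3.430000) = 18.576643 (opposite signs)
step 1: m = 2.590000, f(m) = 1.029772 > 0 → root in [1.750000, 2.590000]
step 2: m = 2.170000, f(m) = -3.541716 < 0 → root in [2.170000, 2.590000]
step 3: m = 2.380000, f(m) = -1.495097 < 0 → root in [2.380000, 2.590000]
Midpoint of [2.380000, 2.590000] = 2.485000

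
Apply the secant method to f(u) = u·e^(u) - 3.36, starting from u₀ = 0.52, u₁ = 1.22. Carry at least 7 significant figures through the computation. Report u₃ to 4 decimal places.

1.1043

f(u_0) = -2.485346, f(u_1) = 0.772369
u_2 = 1.220000 - (0.772369)·(1.220000 - 0.520000)/(0.772369 - (-2.485346)) = 1.054038; f(u_2) = -0.335742
u_3 = 1.054038 - (-0.335742)·(1.054038 - 1.220000)/(-0.335742 - (0.772369)) = 1.104322; f(u_3) = -0.028065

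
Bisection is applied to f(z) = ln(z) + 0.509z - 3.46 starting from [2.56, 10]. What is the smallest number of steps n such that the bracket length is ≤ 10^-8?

30

Initial width b − a = 10 − 2.56 = 7.440000.
After n steps the width is (b−a)/2^n; need (b−a)/2^n ≤ 10^-8.
So n ≥ log₂(7.440000/10^-8) = log₂(744000000.0000) ≈ 29.4707.
Hence n = 30.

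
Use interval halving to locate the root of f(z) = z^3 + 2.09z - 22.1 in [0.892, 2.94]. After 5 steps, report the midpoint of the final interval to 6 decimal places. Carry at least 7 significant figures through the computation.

f(0.892000) = -19.525988, f(2.940000) = 9.456784 (opposite signs)
step 1: m = 1.916000, f(m) = -11.061817 < 0 → root in [1.916000, 2.940000]
step 2: m = 2.428000, f(m) = -2.711973 < 0 → root in [2.428000, 2.940000]
step 3: m = 2.684000, f(m) = 2.844710 > 0 → root in [2.428000, 2.684000]
step 4: m = 2.556000, f(m) = -0.059264 < 0 → root in [2.556000, 2.684000]
step 5: m = 2.620000, f(m) = 1.360528 > 0 → root in [2.556000, 2.620000]
Midpoint of [2.556000, 2.620000] = 2.588000

2.588000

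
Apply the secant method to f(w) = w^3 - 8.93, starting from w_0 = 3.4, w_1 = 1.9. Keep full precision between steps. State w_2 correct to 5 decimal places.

1.99575

f(w_0) = 30.374000, f(w_1) = -2.071000
w_2 = 1.900000 - (-2.071000)·(1.900000 - 3.400000)/(-2.071000 - (30.374000)) = 1.995747; f(w_2) = -0.980932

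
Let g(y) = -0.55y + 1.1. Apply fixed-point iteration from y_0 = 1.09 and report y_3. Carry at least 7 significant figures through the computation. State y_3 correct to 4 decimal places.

0.6464

y_1 = g(1.090000) = 0.500500
y_2 = g(0.500500) = 0.824725
y_3 = g(0.824725) = 0.646401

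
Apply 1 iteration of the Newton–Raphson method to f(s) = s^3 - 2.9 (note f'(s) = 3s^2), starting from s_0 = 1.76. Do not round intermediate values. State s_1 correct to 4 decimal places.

s_0 = 1.760000: f = 2.551776, f' = 9.292800 → s_1 = 1.760000 - (2.551776)/(9.292800) = 1.485403

1.4854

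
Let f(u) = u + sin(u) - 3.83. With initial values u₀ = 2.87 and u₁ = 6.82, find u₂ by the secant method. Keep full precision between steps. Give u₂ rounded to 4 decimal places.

3.5216

f(u_0) = -0.691734, f(u_1) = 3.501401
u_2 = 6.820000 - (3.501401)·(6.820000 - 2.870000)/(3.501401 - (-0.691734)) = 3.521624; f(u_2) = -0.679326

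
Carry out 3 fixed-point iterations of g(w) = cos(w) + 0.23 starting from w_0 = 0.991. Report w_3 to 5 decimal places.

w_1 = g(0.991000) = 0.777854
w_2 = g(0.777854) = 0.942421
w_3 = g(0.942421) = 0.817831

0.81783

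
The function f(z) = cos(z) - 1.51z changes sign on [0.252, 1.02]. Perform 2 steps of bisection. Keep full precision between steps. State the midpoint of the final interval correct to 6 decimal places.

f(0.252000) = 0.587896, f(1.020000) = -1.016834 (opposite signs)
step 1: m = 0.636000, f(m) = -0.155882 < 0 → root in [0.252000, 0.636000]
step 2: m = 0.444000, f(m) = 0.232601 > 0 → root in [0.444000, 0.636000]
Midpoint of [0.444000, 0.636000] = 0.540000

0.540000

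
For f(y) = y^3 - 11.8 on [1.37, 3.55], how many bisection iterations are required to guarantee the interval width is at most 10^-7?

Initial width b − a = 3.55 − 1.37 = 2.180000.
After n steps the width is (b−a)/2^n; need (b−a)/2^n ≤ 10^-7.
So n ≥ log₂(2.180000/10^-7) = log₂(21800000.0000) ≈ 24.3778.
Hence n = 25.

25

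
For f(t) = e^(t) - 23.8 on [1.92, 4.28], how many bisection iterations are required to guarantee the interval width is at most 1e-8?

28

Initial width b − a = 4.28 − 1.92 = 2.360000.
After n steps the width is (b−a)/2^n; need (b−a)/2^n ≤ 1e-8.
So n ≥ log₂(2.360000/1e-8) = log₂(236000000.0000) ≈ 27.8142.
Hence n = 28.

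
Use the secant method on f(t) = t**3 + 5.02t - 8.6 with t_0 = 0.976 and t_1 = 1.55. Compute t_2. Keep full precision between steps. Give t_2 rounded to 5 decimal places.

Secant update: t_(k+1) = t_k − f(t_k)·(t_k − t_(k-1))/(f(t_k) − f(t_(k-1))).
f(t_0) = -2.770766, f(t_1) = 2.904875
t_2 = 1.550000 - (2.904875)·(1.550000 - 0.976000)/(2.904875 - (-2.770766)) = 1.256219; f(t_2) = -0.311364

1.25622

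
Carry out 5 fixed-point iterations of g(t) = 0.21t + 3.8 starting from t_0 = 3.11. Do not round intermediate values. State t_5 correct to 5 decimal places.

t_1 = g(3.110000) = 4.453100
t_2 = g(4.453100) = 4.735151
t_3 = g(4.735151) = 4.794382
t_4 = g(4.794382) = 4.806820
t_5 = g(4.806820) = 4.809432

4.80943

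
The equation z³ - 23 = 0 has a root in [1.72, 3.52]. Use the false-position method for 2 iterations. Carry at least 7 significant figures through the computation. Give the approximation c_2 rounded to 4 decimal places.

2.7819

f(1.720000) = -17.911552, f(3.520000) = 20.614208
step 1: c = 2.556863, f(c) = -6.284379 < 0 → new bracket [2.556863, 3.520000]
step 2: c = 2.781883, f(c) = -1.471358 < 0 → new bracket [2.781883, 3.520000]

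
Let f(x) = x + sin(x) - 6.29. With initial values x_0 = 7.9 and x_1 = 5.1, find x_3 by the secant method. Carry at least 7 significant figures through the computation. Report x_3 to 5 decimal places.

f(x_0) = 2.608941, f(x_1) = -2.115815
x_2 = 5.100000 - (-2.115815)·(5.100000 - 7.900000)/(-2.115815 - (2.608941)) = 6.353881; f(x_2) = 0.134518
x_3 = 6.353881 - (0.134518)·(6.353881 - 5.100000)/(0.134518 - (-2.115815)) = 6.278928; f(x_3) = -0.015329

6.27893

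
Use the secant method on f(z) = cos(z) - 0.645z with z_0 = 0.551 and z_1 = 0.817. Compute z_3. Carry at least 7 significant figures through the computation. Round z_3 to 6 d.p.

0.928313

Secant update: z_(k+1) = z_k − f(z_k)·(z_k − z_(k-1))/(f(z_k) − f(z_(k-1))).
f(z_0) = 0.496606, f(z_1) = 0.157447
z_2 = 0.817000 - (0.157447)·(0.817000 - 0.551000)/(0.157447 - (0.496606)) = 0.940484; f(z_2) = -0.017215
z_3 = 0.940484 - (-0.017215)·(0.940484 - 0.817000)/(-0.017215 - (0.157447)) = 0.928313; f(z_3) = 0.000423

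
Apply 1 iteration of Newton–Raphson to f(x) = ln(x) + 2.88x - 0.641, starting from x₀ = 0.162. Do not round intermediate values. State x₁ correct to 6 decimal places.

Newton update: x ← x − f(x)/f'(x).
f'(x) = 1/x + 2.88
x_0 = 0.162000: f = -1.994599, f' = 9.052840 → x_1 = 0.162000 - (-1.994599)/(9.052840) = 0.382329

0.382329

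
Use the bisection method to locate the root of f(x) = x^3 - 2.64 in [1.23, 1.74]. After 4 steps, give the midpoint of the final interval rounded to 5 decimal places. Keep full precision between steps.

1.37344

f(1.230000) = -0.779133, f(1.740000) = 2.628024 (opposite signs)
step 1: m = 1.485000, f(m) = 0.634759 > 0 → root in [1.230000, 1.485000]
step 2: m = 1.357500, f(m) = -0.138391 < 0 → root in [1.357500, 1.485000]
step 3: m = 1.421250, f(m) = 0.230856 > 0 → root in [1.357500, 1.421250]
step 4: m = 1.389375, f(m) = 0.041998 > 0 → root in [1.357500, 1.389375]
Midpoint of [1.357500, 1.389375] = 1.373437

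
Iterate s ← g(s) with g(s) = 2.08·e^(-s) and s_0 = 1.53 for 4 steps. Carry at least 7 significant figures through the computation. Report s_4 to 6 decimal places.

s_1 = g(1.530000) = 0.450394
s_2 = g(0.450394) = 1.325744
s_3 = g(1.325744) = 0.552459
s_4 = g(0.552459) = 1.197108

1.197108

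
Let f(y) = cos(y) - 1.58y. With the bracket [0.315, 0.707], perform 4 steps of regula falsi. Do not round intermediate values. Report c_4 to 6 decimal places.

f(0.315000) = 0.453096, f(0.707000) = -0.356746
step 1: c = 0.534319, f(c) = 0.016392 > 0 → new bracket [0.534319, 0.707000]
step 2: c = 0.541905, f(c) = 0.000518 > 0 → new bracket [0.541905, 0.707000]
step 3: c = 0.542144, f(c) = 0.000016 > 0 → new bracket [0.542144, 0.707000]
step 4: c = 0.542152, f(c) = 0.000001 > 0 → new bracket [0.542152, 0.707000]

0.542152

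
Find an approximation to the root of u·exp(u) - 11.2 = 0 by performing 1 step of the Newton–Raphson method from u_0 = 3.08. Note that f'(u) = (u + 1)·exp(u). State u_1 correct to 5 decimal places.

Newton update: u ← u − f(u)/f'(u).
u_0 = 3.080000: f = 55.815879, f' = 88.774282 → u_1 = 3.080000 - (55.815879)/(88.774282) = 2.451261

2.45126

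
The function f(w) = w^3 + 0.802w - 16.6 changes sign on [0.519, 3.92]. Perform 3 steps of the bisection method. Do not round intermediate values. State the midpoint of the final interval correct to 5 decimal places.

f(0.519000) = -16.043964, f(3.920000) = 46.780128 (opposite signs)
step 1: m = 2.219500, f(m) = -3.886304 < 0 → root in [2.219500, 3.920000]
step 2: m = 3.069750, f(m) = 14.789314 > 0 → root in [2.219500, 3.069750]
step 3: m = 2.644625, f(m) = 4.017606 > 0 → root in [2.219500, 2.644625]
Midpoint of [2.219500, 2.644625] = 2.432062

2.43206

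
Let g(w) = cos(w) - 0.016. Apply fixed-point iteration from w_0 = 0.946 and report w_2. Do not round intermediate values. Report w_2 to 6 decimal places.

0.826477

w_1 = g(0.946000) = 0.568932
w_2 = g(0.568932) = 0.826477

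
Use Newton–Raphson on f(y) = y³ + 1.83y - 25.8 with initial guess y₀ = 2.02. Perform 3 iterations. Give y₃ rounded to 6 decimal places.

f'(y) = 3y² + 1.83
y_0 = 2.020000: f = -13.860992, f' = 14.071200 → y_1 = 2.020000 - (-13.860992)/(14.071200) = 3.005061
y_1 = 3.005061: f = 6.836143, f' = 28.921177 → y_2 = 3.005061 - (6.836143)/(28.921177) = 2.768690
y_2 = 2.768690: f = 0.490485, f' = 24.826926 → y_3 = 2.768690 - (0.490485)/(24.826926) = 2.748933

2.748933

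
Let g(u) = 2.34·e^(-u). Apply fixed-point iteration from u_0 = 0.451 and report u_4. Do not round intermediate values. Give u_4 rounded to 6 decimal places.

0.587890

u_1 = g(0.451000) = 1.490559
u_2 = g(1.490559) = 0.527078
u_3 = g(0.527078) = 1.381367
u_4 = g(1.381367) = 0.587890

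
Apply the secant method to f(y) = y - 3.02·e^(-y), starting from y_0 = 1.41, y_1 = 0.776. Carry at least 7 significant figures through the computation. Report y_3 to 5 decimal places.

f(y_0) = 0.672687, f(y_1) = -0.613935
y_2 = 0.776000 - (-0.613935)·(0.776000 - 1.410000)/(-0.613935 - (0.672687)) = 1.078524; f(y_2) = 0.051432
y_3 = 1.078524 - (0.051432)·(1.078524 - 0.776000)/(0.051432 - (-0.613935)) = 1.055140; f(y_3) = 0.003746

1.05514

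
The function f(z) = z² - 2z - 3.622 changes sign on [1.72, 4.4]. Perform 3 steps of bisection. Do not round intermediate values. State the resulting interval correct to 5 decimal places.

f(1.720000) = -4.103600, f(4.400000) = 6.938000 (opposite signs)
step 1: m = 3.060000, f(m) = -0.378400 < 0 → root in [3.060000, 4.400000]
step 2: m = 3.730000, f(m) = 2.830900 > 0 → root in [3.060000, 3.730000]
step 3: m = 3.395000, f(m) = 1.114025 > 0 → root in [3.060000, 3.395000]

[3.06000, 3.39500]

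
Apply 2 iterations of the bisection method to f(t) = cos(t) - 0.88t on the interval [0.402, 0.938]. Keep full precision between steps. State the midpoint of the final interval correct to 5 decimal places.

0.73700

f(0.402000) = 0.566520, f(0.938000) = -0.234038 (opposite signs)
step 1: m = 0.670000, f(m) = 0.194222 > 0 → root in [0.670000, 0.938000]
step 2: m = 0.804000, f(m) = -0.013688 < 0 → root in [0.670000, 0.804000]
Midpoint of [0.670000, 0.804000] = 0.737000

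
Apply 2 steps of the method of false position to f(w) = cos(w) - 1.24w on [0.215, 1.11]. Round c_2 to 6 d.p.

f(0.215000) = 0.710376, f(1.110000) = -0.931738
step 1: c = 0.602176, f(c) = 0.077407 > 0 → new bracket [0.602176, 1.110000]
step 2: c = 0.641129, f(c) = 0.006422 > 0 → new bracket [0.641129, 1.110000]

0.641129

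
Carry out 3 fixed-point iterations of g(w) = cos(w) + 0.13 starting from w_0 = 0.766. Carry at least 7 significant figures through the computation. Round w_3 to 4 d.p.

0.8342

w_1 = g(0.766000) = 0.850689
w_2 = g(0.850689) = 0.789465
w_3 = g(0.789465) = 0.834225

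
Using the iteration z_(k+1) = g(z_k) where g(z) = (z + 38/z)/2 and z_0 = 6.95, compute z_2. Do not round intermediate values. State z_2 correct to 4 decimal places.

z_1 = g(6.950000) = 6.208813
z_2 = g(6.208813) = 6.164573

6.1646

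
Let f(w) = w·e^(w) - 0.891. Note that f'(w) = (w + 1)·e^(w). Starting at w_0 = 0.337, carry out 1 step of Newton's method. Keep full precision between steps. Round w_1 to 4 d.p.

w_0 = 0.337000: f = -0.418951, f' = 1.872788 → w_1 = 0.337000 - (-0.418951)/(1.872788) = 0.560704

0.5607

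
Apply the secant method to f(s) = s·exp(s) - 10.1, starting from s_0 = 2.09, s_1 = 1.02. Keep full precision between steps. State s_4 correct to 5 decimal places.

f(s_0) = 6.797473, f(s_1) = -7.271341
s_2 = 1.020000 - (-7.271341)·(1.020000 - 2.090000)/(-7.271341 - (6.797473)) = 1.573020; f(s_2) = -2.516178
s_3 = 1.573020 - (-2.516178)·(1.573020 - 1.020000)/(-2.516178 - (-7.271341)) = 1.865649; f(s_3) = 1.952321
s_4 = 1.865649 - (1.952321)·(1.865649 - 1.573020)/(1.952321 - (-2.516178)) = 1.737797; f(s_4) = -0.220963

1.73780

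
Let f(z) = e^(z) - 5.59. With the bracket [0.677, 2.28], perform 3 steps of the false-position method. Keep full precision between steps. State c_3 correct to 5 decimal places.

False-position update: c = (a·f(b) − b·f(a))/(f(b) − f(a)); replace the endpoint whose sign matches f(c).
f(0.677000) = -3.622035, f(2.280000) = 4.186680
step 1: c = 1.420544, f(c) = -1.450629 < 0 → new bracket [1.420544, 2.280000]
step 2: c = 1.641705, f(c) = -0.426035 < 0 → new bracket [1.641705, 2.280000]
step 3: c = 1.700658, f(c) = -0.112448 < 0 → new bracket [1.700658, 2.280000]

1.70066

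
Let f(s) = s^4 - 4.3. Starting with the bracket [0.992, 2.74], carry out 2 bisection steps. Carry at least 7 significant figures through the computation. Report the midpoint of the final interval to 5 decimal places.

1.64750

f(0.992000) = -3.331618, f(2.740000) = 52.064058 (opposite signs)
step 1: m = 1.866000, f(m) = 7.824018 > 0 → root in [0.992000, 1.866000]
step 2: m = 1.429000, f(m) = -0.130069 < 0 → root in [1.429000, 1.866000]
Midpoint of [1.429000, 1.866000] = 1.647500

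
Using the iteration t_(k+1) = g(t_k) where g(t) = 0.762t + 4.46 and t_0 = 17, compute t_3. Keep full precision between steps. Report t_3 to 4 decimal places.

17.9699

t_1 = g(17.000000) = 17.414000
t_2 = g(17.414000) = 17.729468
t_3 = g(17.729468) = 17.969855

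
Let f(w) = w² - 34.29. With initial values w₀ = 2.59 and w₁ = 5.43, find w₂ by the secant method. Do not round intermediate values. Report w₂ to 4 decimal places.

Secant update: w_(k+1) = w_k − f(w_k)·(w_k − w_(k-1))/(f(w_k) − f(w_(k-1))).
f(w_0) = -27.581900, f(w_1) = -4.805100
w_2 = 5.430000 - (-4.805100)·(5.430000 - 2.590000)/(-4.805100 - (-27.581900)) = 6.029140; f(w_2) = 2.060525

6.0291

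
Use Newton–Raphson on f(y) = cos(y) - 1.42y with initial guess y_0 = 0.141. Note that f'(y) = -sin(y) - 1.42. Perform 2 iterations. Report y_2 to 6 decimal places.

y_0 = 0.141000: f = 0.789856, f' = -1.560533 → y_1 = 0.141000 - (0.789856)/(-1.560533) = 0.647145
y_1 = 0.647145: f = -0.121137, f' = -2.022911 → y_2 = 0.647145 - (-0.121137)/(-2.022911) = 0.587262

0.587262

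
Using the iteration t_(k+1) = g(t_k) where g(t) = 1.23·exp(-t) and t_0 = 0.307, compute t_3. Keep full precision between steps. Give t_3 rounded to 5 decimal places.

0.74778

t_1 = g(0.307000) = 0.904850
t_2 = g(0.904850) = 0.497661
t_3 = g(0.497661) = 0.747780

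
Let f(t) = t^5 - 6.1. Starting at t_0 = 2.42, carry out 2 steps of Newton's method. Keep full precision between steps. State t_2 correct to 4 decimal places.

f'(t) = 5t^4
t_0 = 2.420000: f = 76.899759, f' = 171.487105 → t_1 = 2.420000 - (76.899759)/(171.487105) = 1.971571
t_1 = 1.971571: f = 23.689438, f' = 75.547458 → t_2 = 1.971571 - (23.689438)/(75.547458) = 1.658001

1.6580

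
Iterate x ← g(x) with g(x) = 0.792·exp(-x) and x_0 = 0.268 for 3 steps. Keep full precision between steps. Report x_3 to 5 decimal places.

x_1 = g(0.268000) = 0.605807
x_2 = g(0.605807) = 0.432142
x_3 = g(0.432142) = 0.514101

0.51410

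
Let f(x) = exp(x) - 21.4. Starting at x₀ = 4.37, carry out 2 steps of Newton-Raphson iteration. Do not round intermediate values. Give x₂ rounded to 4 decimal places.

f'(x) = exp(x)
x_0 = 4.370000: f = 57.643632, f' = 79.043632 → x_1 = 4.370000 - (57.643632)/(79.043632) = 3.640737
x_1 = 3.640737: f = 16.719904, f' = 38.119904 → x_2 = 3.640737 - (16.719904)/(38.119904) = 3.202123

3.2021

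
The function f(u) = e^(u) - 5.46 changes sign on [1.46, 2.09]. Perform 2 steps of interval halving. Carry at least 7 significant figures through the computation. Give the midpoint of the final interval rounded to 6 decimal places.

1.696250

f(1.460000) = -1.154040, f(2.090000) = 2.624915 (opposite signs)
step 1: m = 1.775000, f(m) = 0.440281 > 0 → root in [1.460000, 1.775000]
step 2: m = 1.617500, f(m) = -0.419527 < 0 → root in [1.617500, 1.775000]
Midpoint of [1.617500, 1.775000] = 1.696250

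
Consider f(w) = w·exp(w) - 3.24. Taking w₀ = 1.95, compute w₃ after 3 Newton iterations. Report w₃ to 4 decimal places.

Newton update: w ← w − f(w)/f'(w).
f'(w) = (w + 1)·exp(w)
w_0 = 1.950000: f = 10.465941, f' = 20.734628 → w_1 = 1.950000 - (10.465941)/(20.734628) = 1.445243
w_1 = 1.445243: f = 2.892001, f' = 10.374886 → w_2 = 1.445243 - (2.892001)/(10.374886) = 1.166493
w_2 = 1.166493: f = 0.505276, f' = 6.955989 → w_3 = 1.166493 - (0.505276)/(6.955989) = 1.093854

1.0939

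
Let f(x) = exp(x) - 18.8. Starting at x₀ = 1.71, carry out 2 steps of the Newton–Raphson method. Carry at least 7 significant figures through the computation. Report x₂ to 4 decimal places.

Newton update: x ← x − f(x)/f'(x).
f'(x) = exp(x)
x_0 = 1.710000: f = -13.271039, f' = 5.528961 → x_1 = 1.710000 - (-13.271039)/(5.528961) = 4.110277
x_1 = 4.110277: f = 42.163596, f' = 60.963596 → x_2 = 4.110277 - (42.163596)/(60.963596) = 3.418658

3.4187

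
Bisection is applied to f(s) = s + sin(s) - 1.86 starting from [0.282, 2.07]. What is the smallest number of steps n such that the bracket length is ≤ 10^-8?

Initial width b − a = 2.07 − 0.282 = 1.788000.
After n steps the width is (b−a)/2^n; need (b−a)/2^n ≤ 10^-8.
So n ≥ log₂(1.788000/10^-8) = log₂(178800000.0000) ≈ 27.4138.
Hence n = 28.

28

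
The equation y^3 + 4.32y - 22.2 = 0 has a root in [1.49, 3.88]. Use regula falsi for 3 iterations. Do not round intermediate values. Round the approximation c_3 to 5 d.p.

False-position update: c = (a·f(b) − b·f(a))/(f(b) − f(a)); replace the endpoint whose sign matches f(c).
f(1.490000) = -12.455251, f(3.880000) = 52.972672
step 1: c = 1.944975, f(c) = -6.440013 < 0 → new bracket [1.944975, 3.880000]
step 2: c = 2.154721, f(c) = -2.887619 < 0 → new bracket [2.154721, 3.880000]
step 3: c = 2.243907, f(c) = -1.207987 < 0 → new bracket [2.243907, 3.880000]

2.24391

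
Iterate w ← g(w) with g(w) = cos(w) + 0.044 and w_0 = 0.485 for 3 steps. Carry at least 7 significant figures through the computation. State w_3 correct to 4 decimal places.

0.8444

w_1 = g(0.485000) = 0.928675
w_2 = g(0.928675) = 0.642896
w_3 = g(0.642896) = 0.844363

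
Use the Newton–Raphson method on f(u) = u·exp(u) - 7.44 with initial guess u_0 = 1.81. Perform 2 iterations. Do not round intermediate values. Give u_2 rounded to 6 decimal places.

Newton update: u ← u − f(u)/f'(u).
f'(u) = (u + 1)·exp(u)
u_0 = 1.810000: f = 3.619910, f' = 17.170357 → u_1 = 1.810000 - (3.619910)/(17.170357) = 1.599177
u_1 = 1.599177: f = 0.474257, f' = 12.863213 → u_2 = 1.599177 - (0.474257)/(12.863213) = 1.562308

1.562308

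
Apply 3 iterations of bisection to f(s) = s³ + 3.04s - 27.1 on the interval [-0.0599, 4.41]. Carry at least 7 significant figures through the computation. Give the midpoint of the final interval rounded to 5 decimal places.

f(-0.059900) = -27.282311, f(4.410000) = 72.072521 (opposite signs)
step 1: m = 2.175050, f(m) = -10.198029 < 0 → root in [2.175050, 4.410000]
step 2: m = 3.292525, f(m) = 18.602621 > 0 → root in [2.175050, 3.292525]
step 3: m = 2.733788, f(m) = 1.641932 > 0 → root in [2.175050, 2.733788]
Midpoint of [2.175050, 2.733788] = 2.454419

2.45442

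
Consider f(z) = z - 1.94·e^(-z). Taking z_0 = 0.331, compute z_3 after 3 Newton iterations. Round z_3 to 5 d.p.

f'(z) = 1 + 1.94·e^(-z)
z_0 = 0.331000: f = -1.062318, f' = 2.393318 → z_1 = 0.331000 - (-1.062318)/(2.393318) = 0.774868
z_1 = 0.774868: f = -0.119015, f' = 1.893883 → z_2 = 0.774868 - (-0.119015)/(1.893883) = 0.837710
z_2 = 0.837710: f = -0.001729, f' = 1.839439 → z_3 = 0.837710 - (-0.001729)/(1.839439) = 0.838650

0.83865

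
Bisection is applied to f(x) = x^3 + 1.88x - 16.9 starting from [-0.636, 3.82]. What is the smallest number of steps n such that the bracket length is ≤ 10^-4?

Initial width b − a = 3.82 − -0.636 = 4.456000.
After n steps the width is (b−a)/2^n; need (b−a)/2^n ≤ 10^-4.
So n ≥ log₂(4.456000/10^-4) = log₂(44560.0000) ≈ 15.4435.
Hence n = 16.

16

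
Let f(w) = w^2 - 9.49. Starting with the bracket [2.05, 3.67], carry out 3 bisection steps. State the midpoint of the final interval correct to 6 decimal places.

f(2.050000) = -5.287500, f(3.670000) = 3.978900 (opposite signs)
step 1: m = 2.860000, f(m) = -1.310400 < 0 → root in [2.860000, 3.670000]
step 2: m = 3.265000, f(m) = 1.170225 > 0 → root in [2.860000, 3.265000]
step 3: m = 3.062500, f(m) = -0.111094 < 0 → root in [3.062500, 3.265000]
Midpoint of [3.062500, 3.265000] = 3.163750

3.163750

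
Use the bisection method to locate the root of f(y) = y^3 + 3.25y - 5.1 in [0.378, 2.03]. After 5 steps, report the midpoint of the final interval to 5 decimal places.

f(0.378000) = -3.817490, f(2.030000) = 9.862927 (opposite signs)
step 1: m = 1.204000, f(m) = 0.558338 > 0 → root in [0.378000, 1.204000]
step 2: m = 0.791000, f(m) = -2.034336 < 0 → root in [0.791000, 1.204000]
step 3: m = 0.997500, f(m) = -0.865606 < 0 → root in [0.997500, 1.204000]
step 4: m = 1.100750, f(m) = -0.188838 < 0 → root in [1.100750, 1.204000]
step 5: m = 1.152375, f(m) = 0.175536 > 0 → root in [1.100750, 1.152375]
Midpoint of [1.100750, 1.152375] = 1.126562

1.12656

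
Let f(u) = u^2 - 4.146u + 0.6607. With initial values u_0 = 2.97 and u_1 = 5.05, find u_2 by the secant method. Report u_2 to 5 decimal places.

f(u_0) = -2.832020, f(u_1) = 5.225900
u_2 = 5.050000 - (5.225900)·(5.050000 - 2.970000)/(5.225900 - (-2.832020)) = 3.701033; f(u_2) = -0.986139

3.70103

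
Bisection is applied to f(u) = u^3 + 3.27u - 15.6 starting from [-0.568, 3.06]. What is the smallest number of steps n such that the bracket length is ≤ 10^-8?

Initial width b − a = 3.06 − -0.568 = 3.628000.
After n steps the width is (b−a)/2^n; need (b−a)/2^n ≤ 10^-8.
So n ≥ log₂(3.628000/10^-8) = log₂(362800000.0000) ≈ 28.4346.
Hence n = 29.

29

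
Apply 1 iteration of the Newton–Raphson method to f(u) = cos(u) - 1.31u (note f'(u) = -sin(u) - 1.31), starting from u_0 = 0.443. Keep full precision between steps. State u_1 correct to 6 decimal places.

u_0 = 0.443000: f = 0.323140, f' = -1.738652 → u_1 = 0.443000 - (0.323140)/(-1.738652) = 0.628857

0.628857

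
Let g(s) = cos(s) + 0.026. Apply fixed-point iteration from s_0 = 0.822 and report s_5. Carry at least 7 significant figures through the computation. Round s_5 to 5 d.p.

0.74418

s_1 = g(0.822000) = 0.706758
s_2 = g(0.706758) = 0.786471
s_3 = g(0.786471) = 0.732347
s_4 = g(0.732347) = 0.769607
s_5 = g(0.769607) = 0.744184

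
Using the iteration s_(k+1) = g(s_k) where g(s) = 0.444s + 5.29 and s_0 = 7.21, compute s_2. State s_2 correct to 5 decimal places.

9.06011

s_1 = g(7.210000) = 8.491240
s_2 = g(8.491240) = 9.060111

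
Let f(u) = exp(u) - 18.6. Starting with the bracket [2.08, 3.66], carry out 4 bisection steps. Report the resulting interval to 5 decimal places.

f(2.080000) = -10.595531, f(3.660000) = 20.261343 (opposite signs)
step 1: m = 2.870000, f(m) = -0.962982 < 0 → root in [2.870000, 3.660000]
step 2: m = 3.265000, f(m) = 7.580111 > 0 → root in [2.870000, 3.265000]
step 3: m = 3.067500, f(m) = 2.888115 > 0 → root in [2.870000, 3.067500]
step 4: m = 2.968750, f(m) = 0.867570 > 0 → root in [2.870000, 2.968750]

[2.87000, 2.96875]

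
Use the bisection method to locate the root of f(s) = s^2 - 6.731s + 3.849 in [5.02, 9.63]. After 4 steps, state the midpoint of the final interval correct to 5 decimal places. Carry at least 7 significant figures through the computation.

f(5.020000) = -4.740220, f(9.630000) = 31.766370 (opposite signs)
step 1: m = 7.325000, f(m) = 8.200050 > 0 → root in [5.020000, 7.325000]
step 2: m = 6.172500, f(m) = 0.401659 > 0 → root in [5.020000, 6.172500]
step 3: m = 5.596250, f(m) = -2.501345 < 0 → root in [5.596250, 6.172500]
step 4: m = 5.884375, f(m) = -1.132859 < 0 → root in [5.884375, 6.172500]
Midpoint of [5.884375, 6.172500] = 6.028437

6.02844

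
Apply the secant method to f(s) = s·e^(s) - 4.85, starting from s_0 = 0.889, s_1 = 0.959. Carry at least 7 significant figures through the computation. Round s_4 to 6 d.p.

1.306111

Secant update: s_(k+1) = s_k − f(s_k)·(s_k − s_(k-1))/(f(s_k) − f(s_(k-1))).
f(s_0) = -2.687333, f(s_1) = -2.347886
s_2 = 0.959000 - (-2.347886)·(0.959000 - 0.889000)/(-2.347886 - (-2.687333)) = 1.443176; f(s_2) = 1.260582
s_3 = 1.443176 - (1.260582)·(1.443176 - 0.959000)/(1.260582 - (-2.347886)) = 1.274034; f(s_3) = -0.295016
s_4 = 1.274034 - (-0.295016)·(1.274034 - 1.443176)/(-0.295016 - (1.260582)) = 1.306111; f(s_4) = -0.028112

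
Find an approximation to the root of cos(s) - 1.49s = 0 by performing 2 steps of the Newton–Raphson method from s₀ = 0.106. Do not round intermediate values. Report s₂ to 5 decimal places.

0.56715

f'(s) = -sin(s) - 1.49
s_0 = 0.106000: f = 0.836447, f' = -1.595802 → s_1 = 0.106000 - (0.836447)/(-1.595802) = 0.630155
s_1 = 0.630155: f = -0.130995, f' = -2.079270 → s_2 = 0.630155 - (-0.130995)/(-2.079270) = 0.567155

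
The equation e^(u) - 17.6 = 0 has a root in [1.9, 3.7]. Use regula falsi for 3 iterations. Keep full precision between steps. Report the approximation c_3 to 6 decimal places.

2.814935

False-position update: c = (a·f(b) − b·f(a))/(f(b) − f(a)); replace the endpoint whose sign matches f(c).
f(1.900000) = -10.914106, f(3.700000) = 22.847304
step 1: c = 2.481889, f(c) = -5.636158 < 0 → new bracket [2.481889, 3.700000]
step 2: c = 2.722922, f(c) = -2.375251 < 0 → new bracket [2.722922, 3.700000]
step 3: c = 2.814935, f(c) = -0.907903 < 0 → new bracket [2.814935, 3.700000]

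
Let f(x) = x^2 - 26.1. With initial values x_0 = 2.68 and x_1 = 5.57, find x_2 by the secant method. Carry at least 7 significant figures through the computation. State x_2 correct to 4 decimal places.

4.9730

Secant update: x_(k+1) = x_k − f(x_k)·(x_k − x_(k-1))/(f(x_k) − f(x_(k-1))).
f(x_0) = -18.917600, f(x_1) = 4.924900
x_2 = 5.570000 - (4.924900)·(5.570000 - 2.680000)/(4.924900 - (-18.917600)) = 4.973042; f(x_2) = -1.368849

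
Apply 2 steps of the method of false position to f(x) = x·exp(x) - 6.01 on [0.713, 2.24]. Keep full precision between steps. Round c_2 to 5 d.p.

False-position update: c = (a·f(b) − b·f(a))/(f(b) − f(a)); replace the endpoint whose sign matches f(c).
f(0.713000) = -4.555407, f(2.240000) = 15.031062
step 1: c = 1.068149, f(c) = -2.901702 < 0 → new bracket [1.068149, 2.240000]
step 2: c = 1.257766, f(c) = -1.585740 < 0 → new bracket [1.257766, 2.240000]

1.25777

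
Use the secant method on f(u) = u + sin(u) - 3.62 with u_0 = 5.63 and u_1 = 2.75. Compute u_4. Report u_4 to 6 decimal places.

3.979270

Secant update: u_(k+1) = u_k − f(u_k)·(u_k − u_(k-1))/(f(u_k) − f(u_(k-1))).
f(u_0) = 1.402281, f(u_1) = -0.488339
u_2 = 2.750000 - (-0.488339)·(2.750000 - 5.630000)/(-0.488339 - (1.402281)) = 3.493892; f(u_2) = -0.471165
u_3 = 3.493892 - (-0.471165)·(3.493892 - 2.750000)/(-0.471165 - (-0.488339)) = 23.902223; f(u_3) = 19.339561
u_4 = 23.902223 - (19.339561)·(23.902223 - 3.493892)/(19.339561 - (-0.471165)) = 3.979270; f(u_4) = -0.383821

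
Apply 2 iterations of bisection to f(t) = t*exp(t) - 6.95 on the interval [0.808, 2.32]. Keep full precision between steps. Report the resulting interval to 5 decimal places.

f(0.808000) = -5.137319, f(2.320000) = 16.657564 (opposite signs)
step 1: m = 1.564000, f(m) = 0.522627 > 0 → root in [0.808000, 1.564000]
step 2: m = 1.186000, f(m) = -3.067084 < 0 → root in [1.186000, 1.564000]

[1.18600, 1.56400]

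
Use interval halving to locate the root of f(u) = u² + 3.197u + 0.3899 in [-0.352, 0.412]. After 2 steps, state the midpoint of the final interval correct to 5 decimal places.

f(-0.352000) = -0.611540, f(0.412000) = 1.876808 (opposite signs)
step 1: m = 0.030000, f(m) = 0.486710 > 0 → root in [-0.352000, 0.030000]
step 2: m = -0.161000, f(m) = -0.098896 < 0 → root in [-0.161000, 0.030000]
Midpoint of [-0.161000, 0.030000] = -0.065500

-0.06550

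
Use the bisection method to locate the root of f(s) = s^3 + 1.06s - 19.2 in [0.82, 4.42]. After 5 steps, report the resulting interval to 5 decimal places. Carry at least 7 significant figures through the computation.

f(0.820000) = -17.779432, f(4.420000) = 71.836088 (opposite signs)
step 1: m = 2.620000, f(m) = 1.561928 > 0 → root in [0.820000, 2.620000]
step 2: m = 1.720000, f(m) = -12.288352 < 0 → root in [1.720000, 2.620000]
step 3: m = 2.170000, f(m) = -6.681487 < 0 → root in [2.170000, 2.620000]
step 4: m = 2.395000, f(m) = -2.923520 < 0 → root in [2.395000, 2.620000]
step 5: m = 2.507500, f(m) = -0.776003 < 0 → root in [2.507500, 2.620000]

[2.50750, 2.62000]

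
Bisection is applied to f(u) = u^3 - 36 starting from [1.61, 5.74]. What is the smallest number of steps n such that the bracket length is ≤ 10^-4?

Initial width b − a = 5.74 − 1.61 = 4.130000.
After n steps the width is (b−a)/2^n; need (b−a)/2^n ≤ 10^-4.
So n ≥ log₂(4.130000/10^-4) = log₂(41300.0000) ≈ 15.3339.
Hence n = 16.

16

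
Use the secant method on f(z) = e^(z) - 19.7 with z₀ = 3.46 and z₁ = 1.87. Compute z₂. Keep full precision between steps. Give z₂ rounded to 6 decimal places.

2.699361

f(z_0) = 12.116977, f(z_1) = -13.211704
z_2 = 1.870000 - (-13.211704)·(1.870000 - 3.460000)/(-13.211704 - (12.116977)) = 2.699361; f(z_2) = -4.829780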